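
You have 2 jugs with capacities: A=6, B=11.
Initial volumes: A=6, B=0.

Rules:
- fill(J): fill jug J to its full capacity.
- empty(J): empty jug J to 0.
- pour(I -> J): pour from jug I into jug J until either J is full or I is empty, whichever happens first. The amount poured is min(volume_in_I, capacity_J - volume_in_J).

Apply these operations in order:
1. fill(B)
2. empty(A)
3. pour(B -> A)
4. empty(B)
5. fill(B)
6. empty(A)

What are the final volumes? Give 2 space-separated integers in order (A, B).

Step 1: fill(B) -> (A=6 B=11)
Step 2: empty(A) -> (A=0 B=11)
Step 3: pour(B -> A) -> (A=6 B=5)
Step 4: empty(B) -> (A=6 B=0)
Step 5: fill(B) -> (A=6 B=11)
Step 6: empty(A) -> (A=0 B=11)

Answer: 0 11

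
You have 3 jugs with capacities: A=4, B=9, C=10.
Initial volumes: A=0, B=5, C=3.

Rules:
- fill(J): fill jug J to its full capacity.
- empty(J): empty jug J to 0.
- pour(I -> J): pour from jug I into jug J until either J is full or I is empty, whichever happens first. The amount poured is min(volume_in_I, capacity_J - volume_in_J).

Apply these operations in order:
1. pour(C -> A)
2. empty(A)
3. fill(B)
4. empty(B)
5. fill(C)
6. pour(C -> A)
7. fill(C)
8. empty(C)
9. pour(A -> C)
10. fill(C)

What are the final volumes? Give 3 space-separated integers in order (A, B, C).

Step 1: pour(C -> A) -> (A=3 B=5 C=0)
Step 2: empty(A) -> (A=0 B=5 C=0)
Step 3: fill(B) -> (A=0 B=9 C=0)
Step 4: empty(B) -> (A=0 B=0 C=0)
Step 5: fill(C) -> (A=0 B=0 C=10)
Step 6: pour(C -> A) -> (A=4 B=0 C=6)
Step 7: fill(C) -> (A=4 B=0 C=10)
Step 8: empty(C) -> (A=4 B=0 C=0)
Step 9: pour(A -> C) -> (A=0 B=0 C=4)
Step 10: fill(C) -> (A=0 B=0 C=10)

Answer: 0 0 10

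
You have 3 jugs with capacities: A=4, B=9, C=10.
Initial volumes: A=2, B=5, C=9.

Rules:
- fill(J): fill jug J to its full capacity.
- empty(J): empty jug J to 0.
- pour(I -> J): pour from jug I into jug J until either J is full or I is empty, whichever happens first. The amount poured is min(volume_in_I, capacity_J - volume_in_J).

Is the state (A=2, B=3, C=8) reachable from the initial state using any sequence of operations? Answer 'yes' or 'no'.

BFS explored all 335 reachable states.
Reachable set includes: (0,0,0), (0,0,1), (0,0,2), (0,0,3), (0,0,4), (0,0,5), (0,0,6), (0,0,7), (0,0,8), (0,0,9), (0,0,10), (0,1,0) ...
Target (A=2, B=3, C=8) not in reachable set → no.

Answer: no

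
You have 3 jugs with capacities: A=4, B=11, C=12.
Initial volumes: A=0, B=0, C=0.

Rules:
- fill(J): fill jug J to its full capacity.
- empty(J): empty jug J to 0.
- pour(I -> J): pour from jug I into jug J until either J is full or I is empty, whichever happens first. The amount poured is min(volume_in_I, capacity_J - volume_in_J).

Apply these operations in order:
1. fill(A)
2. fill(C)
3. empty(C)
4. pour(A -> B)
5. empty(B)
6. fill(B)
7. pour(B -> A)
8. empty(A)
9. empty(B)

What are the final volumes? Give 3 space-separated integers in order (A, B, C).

Answer: 0 0 0

Derivation:
Step 1: fill(A) -> (A=4 B=0 C=0)
Step 2: fill(C) -> (A=4 B=0 C=12)
Step 3: empty(C) -> (A=4 B=0 C=0)
Step 4: pour(A -> B) -> (A=0 B=4 C=0)
Step 5: empty(B) -> (A=0 B=0 C=0)
Step 6: fill(B) -> (A=0 B=11 C=0)
Step 7: pour(B -> A) -> (A=4 B=7 C=0)
Step 8: empty(A) -> (A=0 B=7 C=0)
Step 9: empty(B) -> (A=0 B=0 C=0)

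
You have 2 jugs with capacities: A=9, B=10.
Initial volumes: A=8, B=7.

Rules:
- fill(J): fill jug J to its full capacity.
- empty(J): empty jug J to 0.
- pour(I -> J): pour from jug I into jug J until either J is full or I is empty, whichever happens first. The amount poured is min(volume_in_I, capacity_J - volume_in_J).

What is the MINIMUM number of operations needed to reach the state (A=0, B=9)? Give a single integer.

BFS from (A=8, B=7). One shortest path:
  1. fill(A) -> (A=9 B=7)
  2. empty(B) -> (A=9 B=0)
  3. pour(A -> B) -> (A=0 B=9)
Reached target in 3 moves.

Answer: 3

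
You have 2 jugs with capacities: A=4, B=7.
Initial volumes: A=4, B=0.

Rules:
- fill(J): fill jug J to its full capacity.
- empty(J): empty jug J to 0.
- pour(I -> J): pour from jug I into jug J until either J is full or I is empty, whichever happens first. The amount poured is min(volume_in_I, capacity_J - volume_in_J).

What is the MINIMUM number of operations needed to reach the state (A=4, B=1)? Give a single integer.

Answer: 6

Derivation:
BFS from (A=4, B=0). One shortest path:
  1. pour(A -> B) -> (A=0 B=4)
  2. fill(A) -> (A=4 B=4)
  3. pour(A -> B) -> (A=1 B=7)
  4. empty(B) -> (A=1 B=0)
  5. pour(A -> B) -> (A=0 B=1)
  6. fill(A) -> (A=4 B=1)
Reached target in 6 moves.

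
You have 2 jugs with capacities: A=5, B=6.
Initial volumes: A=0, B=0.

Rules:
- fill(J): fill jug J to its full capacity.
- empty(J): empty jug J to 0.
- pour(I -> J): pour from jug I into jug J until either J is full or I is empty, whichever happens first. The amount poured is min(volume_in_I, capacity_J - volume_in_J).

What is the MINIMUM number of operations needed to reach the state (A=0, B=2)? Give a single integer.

Answer: 7

Derivation:
BFS from (A=0, B=0). One shortest path:
  1. fill(B) -> (A=0 B=6)
  2. pour(B -> A) -> (A=5 B=1)
  3. empty(A) -> (A=0 B=1)
  4. pour(B -> A) -> (A=1 B=0)
  5. fill(B) -> (A=1 B=6)
  6. pour(B -> A) -> (A=5 B=2)
  7. empty(A) -> (A=0 B=2)
Reached target in 7 moves.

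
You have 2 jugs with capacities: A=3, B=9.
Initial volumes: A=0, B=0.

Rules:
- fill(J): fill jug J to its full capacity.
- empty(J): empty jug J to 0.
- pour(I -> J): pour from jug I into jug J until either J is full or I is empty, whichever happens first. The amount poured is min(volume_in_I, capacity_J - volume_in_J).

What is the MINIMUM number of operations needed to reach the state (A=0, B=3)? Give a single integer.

Answer: 2

Derivation:
BFS from (A=0, B=0). One shortest path:
  1. fill(A) -> (A=3 B=0)
  2. pour(A -> B) -> (A=0 B=3)
Reached target in 2 moves.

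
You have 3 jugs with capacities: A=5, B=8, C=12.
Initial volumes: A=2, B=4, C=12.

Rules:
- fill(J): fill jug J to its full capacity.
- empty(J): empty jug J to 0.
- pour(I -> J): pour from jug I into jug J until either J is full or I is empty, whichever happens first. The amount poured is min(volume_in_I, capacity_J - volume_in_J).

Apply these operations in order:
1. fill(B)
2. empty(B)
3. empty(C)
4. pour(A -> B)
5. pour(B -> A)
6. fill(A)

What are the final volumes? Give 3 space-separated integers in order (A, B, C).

Answer: 5 0 0

Derivation:
Step 1: fill(B) -> (A=2 B=8 C=12)
Step 2: empty(B) -> (A=2 B=0 C=12)
Step 3: empty(C) -> (A=2 B=0 C=0)
Step 4: pour(A -> B) -> (A=0 B=2 C=0)
Step 5: pour(B -> A) -> (A=2 B=0 C=0)
Step 6: fill(A) -> (A=5 B=0 C=0)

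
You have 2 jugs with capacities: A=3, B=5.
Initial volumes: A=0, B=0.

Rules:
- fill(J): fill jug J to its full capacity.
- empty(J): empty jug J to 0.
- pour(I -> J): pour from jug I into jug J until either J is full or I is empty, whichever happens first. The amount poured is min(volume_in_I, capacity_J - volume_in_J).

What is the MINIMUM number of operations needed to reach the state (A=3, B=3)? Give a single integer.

BFS from (A=0, B=0). One shortest path:
  1. fill(A) -> (A=3 B=0)
  2. pour(A -> B) -> (A=0 B=3)
  3. fill(A) -> (A=3 B=3)
Reached target in 3 moves.

Answer: 3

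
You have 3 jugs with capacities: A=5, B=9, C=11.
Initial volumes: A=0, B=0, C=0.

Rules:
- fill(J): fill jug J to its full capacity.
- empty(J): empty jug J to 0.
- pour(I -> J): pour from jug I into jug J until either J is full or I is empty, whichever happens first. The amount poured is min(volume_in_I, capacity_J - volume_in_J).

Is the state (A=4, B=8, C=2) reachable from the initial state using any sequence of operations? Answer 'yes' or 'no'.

BFS explored all 400 reachable states.
Reachable set includes: (0,0,0), (0,0,1), (0,0,2), (0,0,3), (0,0,4), (0,0,5), (0,0,6), (0,0,7), (0,0,8), (0,0,9), (0,0,10), (0,0,11) ...
Target (A=4, B=8, C=2) not in reachable set → no.

Answer: no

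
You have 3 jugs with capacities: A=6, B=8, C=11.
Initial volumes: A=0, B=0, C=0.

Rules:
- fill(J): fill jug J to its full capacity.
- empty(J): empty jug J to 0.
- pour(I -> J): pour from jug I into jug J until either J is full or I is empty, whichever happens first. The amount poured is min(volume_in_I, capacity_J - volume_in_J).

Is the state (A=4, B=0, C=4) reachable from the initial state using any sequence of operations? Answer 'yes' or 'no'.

Answer: yes

Derivation:
BFS from (A=0, B=0, C=0):
  1. fill(B) -> (A=0 B=8 C=0)
  2. pour(B -> A) -> (A=6 B=2 C=0)
  3. pour(B -> C) -> (A=6 B=0 C=2)
  4. fill(B) -> (A=6 B=8 C=2)
  5. pour(B -> C) -> (A=6 B=0 C=10)
  6. pour(A -> B) -> (A=0 B=6 C=10)
  7. pour(C -> A) -> (A=6 B=6 C=4)
  8. pour(A -> B) -> (A=4 B=8 C=4)
  9. empty(B) -> (A=4 B=0 C=4)
Target reached → yes.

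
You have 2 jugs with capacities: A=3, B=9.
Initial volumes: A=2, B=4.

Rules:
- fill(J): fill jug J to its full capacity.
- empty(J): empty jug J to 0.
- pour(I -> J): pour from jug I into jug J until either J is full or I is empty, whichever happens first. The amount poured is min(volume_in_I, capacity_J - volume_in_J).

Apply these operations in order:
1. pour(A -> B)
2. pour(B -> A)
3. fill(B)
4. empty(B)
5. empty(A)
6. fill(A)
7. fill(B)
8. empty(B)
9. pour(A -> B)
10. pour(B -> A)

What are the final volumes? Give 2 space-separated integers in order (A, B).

Step 1: pour(A -> B) -> (A=0 B=6)
Step 2: pour(B -> A) -> (A=3 B=3)
Step 3: fill(B) -> (A=3 B=9)
Step 4: empty(B) -> (A=3 B=0)
Step 5: empty(A) -> (A=0 B=0)
Step 6: fill(A) -> (A=3 B=0)
Step 7: fill(B) -> (A=3 B=9)
Step 8: empty(B) -> (A=3 B=0)
Step 9: pour(A -> B) -> (A=0 B=3)
Step 10: pour(B -> A) -> (A=3 B=0)

Answer: 3 0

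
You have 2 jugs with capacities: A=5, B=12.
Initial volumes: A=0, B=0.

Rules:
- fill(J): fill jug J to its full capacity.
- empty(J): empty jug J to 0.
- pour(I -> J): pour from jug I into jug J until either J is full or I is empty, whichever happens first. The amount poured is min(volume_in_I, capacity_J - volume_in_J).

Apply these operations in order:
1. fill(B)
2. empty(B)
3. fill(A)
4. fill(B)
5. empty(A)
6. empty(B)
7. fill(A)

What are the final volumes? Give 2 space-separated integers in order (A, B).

Step 1: fill(B) -> (A=0 B=12)
Step 2: empty(B) -> (A=0 B=0)
Step 3: fill(A) -> (A=5 B=0)
Step 4: fill(B) -> (A=5 B=12)
Step 5: empty(A) -> (A=0 B=12)
Step 6: empty(B) -> (A=0 B=0)
Step 7: fill(A) -> (A=5 B=0)

Answer: 5 0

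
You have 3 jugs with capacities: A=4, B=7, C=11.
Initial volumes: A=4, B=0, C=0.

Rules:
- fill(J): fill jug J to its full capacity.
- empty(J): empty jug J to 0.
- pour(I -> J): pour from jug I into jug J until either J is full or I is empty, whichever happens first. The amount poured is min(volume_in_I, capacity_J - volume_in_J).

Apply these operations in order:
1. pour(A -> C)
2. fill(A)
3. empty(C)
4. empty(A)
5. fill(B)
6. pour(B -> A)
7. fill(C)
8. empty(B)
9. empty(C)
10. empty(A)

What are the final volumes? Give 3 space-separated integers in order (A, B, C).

Answer: 0 0 0

Derivation:
Step 1: pour(A -> C) -> (A=0 B=0 C=4)
Step 2: fill(A) -> (A=4 B=0 C=4)
Step 3: empty(C) -> (A=4 B=0 C=0)
Step 4: empty(A) -> (A=0 B=0 C=0)
Step 5: fill(B) -> (A=0 B=7 C=0)
Step 6: pour(B -> A) -> (A=4 B=3 C=0)
Step 7: fill(C) -> (A=4 B=3 C=11)
Step 8: empty(B) -> (A=4 B=0 C=11)
Step 9: empty(C) -> (A=4 B=0 C=0)
Step 10: empty(A) -> (A=0 B=0 C=0)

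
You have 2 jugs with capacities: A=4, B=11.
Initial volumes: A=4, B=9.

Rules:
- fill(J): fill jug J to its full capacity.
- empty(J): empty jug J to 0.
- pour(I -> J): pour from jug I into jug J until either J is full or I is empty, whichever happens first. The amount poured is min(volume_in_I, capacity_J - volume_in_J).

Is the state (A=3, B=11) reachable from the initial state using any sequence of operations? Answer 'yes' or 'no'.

BFS from (A=4, B=9):
  1. empty(A) -> (A=0 B=9)
  2. fill(B) -> (A=0 B=11)
  3. pour(B -> A) -> (A=4 B=7)
  4. empty(A) -> (A=0 B=7)
  5. pour(B -> A) -> (A=4 B=3)
  6. empty(A) -> (A=0 B=3)
  7. pour(B -> A) -> (A=3 B=0)
  8. fill(B) -> (A=3 B=11)
Target reached → yes.

Answer: yes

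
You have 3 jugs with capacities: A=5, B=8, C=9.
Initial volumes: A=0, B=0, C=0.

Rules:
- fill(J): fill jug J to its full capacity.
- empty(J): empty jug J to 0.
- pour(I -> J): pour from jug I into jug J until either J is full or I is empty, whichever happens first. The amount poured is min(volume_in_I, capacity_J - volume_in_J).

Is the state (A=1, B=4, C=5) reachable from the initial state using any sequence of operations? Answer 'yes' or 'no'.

BFS explored all 316 reachable states.
Reachable set includes: (0,0,0), (0,0,1), (0,0,2), (0,0,3), (0,0,4), (0,0,5), (0,0,6), (0,0,7), (0,0,8), (0,0,9), (0,1,0), (0,1,1) ...
Target (A=1, B=4, C=5) not in reachable set → no.

Answer: no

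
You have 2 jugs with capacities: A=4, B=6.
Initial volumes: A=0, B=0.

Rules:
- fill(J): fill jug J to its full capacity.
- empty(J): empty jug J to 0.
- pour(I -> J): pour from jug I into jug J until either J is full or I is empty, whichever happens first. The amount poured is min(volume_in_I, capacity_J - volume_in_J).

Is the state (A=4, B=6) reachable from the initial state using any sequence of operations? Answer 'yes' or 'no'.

Answer: yes

Derivation:
BFS from (A=0, B=0):
  1. fill(A) -> (A=4 B=0)
  2. fill(B) -> (A=4 B=6)
Target reached → yes.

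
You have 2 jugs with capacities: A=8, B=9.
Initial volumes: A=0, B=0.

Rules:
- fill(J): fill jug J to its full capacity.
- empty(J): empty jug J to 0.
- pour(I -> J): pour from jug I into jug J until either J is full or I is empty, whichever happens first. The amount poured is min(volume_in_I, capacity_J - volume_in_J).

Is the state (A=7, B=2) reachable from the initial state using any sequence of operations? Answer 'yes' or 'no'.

BFS explored all 34 reachable states.
Reachable set includes: (0,0), (0,1), (0,2), (0,3), (0,4), (0,5), (0,6), (0,7), (0,8), (0,9), (1,0), (1,9) ...
Target (A=7, B=2) not in reachable set → no.

Answer: no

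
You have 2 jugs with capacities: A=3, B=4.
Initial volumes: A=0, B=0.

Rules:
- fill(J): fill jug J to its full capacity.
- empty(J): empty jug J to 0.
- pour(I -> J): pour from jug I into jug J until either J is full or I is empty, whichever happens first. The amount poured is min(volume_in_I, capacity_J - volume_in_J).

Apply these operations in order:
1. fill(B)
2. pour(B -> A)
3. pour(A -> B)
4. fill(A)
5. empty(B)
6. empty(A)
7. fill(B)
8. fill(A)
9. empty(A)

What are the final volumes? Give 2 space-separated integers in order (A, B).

Answer: 0 4

Derivation:
Step 1: fill(B) -> (A=0 B=4)
Step 2: pour(B -> A) -> (A=3 B=1)
Step 3: pour(A -> B) -> (A=0 B=4)
Step 4: fill(A) -> (A=3 B=4)
Step 5: empty(B) -> (A=3 B=0)
Step 6: empty(A) -> (A=0 B=0)
Step 7: fill(B) -> (A=0 B=4)
Step 8: fill(A) -> (A=3 B=4)
Step 9: empty(A) -> (A=0 B=4)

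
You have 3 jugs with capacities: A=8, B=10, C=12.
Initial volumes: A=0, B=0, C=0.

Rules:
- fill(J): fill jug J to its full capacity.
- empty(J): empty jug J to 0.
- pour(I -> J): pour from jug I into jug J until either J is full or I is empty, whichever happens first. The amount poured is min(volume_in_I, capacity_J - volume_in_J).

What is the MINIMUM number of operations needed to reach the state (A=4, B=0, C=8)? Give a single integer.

BFS from (A=0, B=0, C=0). One shortest path:
  1. fill(C) -> (A=0 B=0 C=12)
  2. pour(C -> A) -> (A=8 B=0 C=4)
  3. pour(A -> B) -> (A=0 B=8 C=4)
  4. pour(C -> A) -> (A=4 B=8 C=0)
  5. pour(B -> C) -> (A=4 B=0 C=8)
Reached target in 5 moves.

Answer: 5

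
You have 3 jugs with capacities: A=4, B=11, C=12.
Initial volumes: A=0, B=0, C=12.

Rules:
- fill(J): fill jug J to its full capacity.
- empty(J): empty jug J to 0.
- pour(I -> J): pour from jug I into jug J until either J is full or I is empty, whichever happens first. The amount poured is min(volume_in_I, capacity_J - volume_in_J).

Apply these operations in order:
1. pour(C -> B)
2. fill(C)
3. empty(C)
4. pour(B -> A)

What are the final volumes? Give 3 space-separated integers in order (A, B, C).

Answer: 4 7 0

Derivation:
Step 1: pour(C -> B) -> (A=0 B=11 C=1)
Step 2: fill(C) -> (A=0 B=11 C=12)
Step 3: empty(C) -> (A=0 B=11 C=0)
Step 4: pour(B -> A) -> (A=4 B=7 C=0)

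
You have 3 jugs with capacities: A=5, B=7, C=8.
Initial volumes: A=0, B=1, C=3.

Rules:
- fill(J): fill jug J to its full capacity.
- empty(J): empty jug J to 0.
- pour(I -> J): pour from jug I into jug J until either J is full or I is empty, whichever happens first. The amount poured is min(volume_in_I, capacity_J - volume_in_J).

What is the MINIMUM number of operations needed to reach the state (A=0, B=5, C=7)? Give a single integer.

BFS from (A=0, B=1, C=3). One shortest path:
  1. fill(A) -> (A=5 B=1 C=3)
  2. fill(B) -> (A=5 B=7 C=3)
  3. empty(C) -> (A=5 B=7 C=0)
  4. pour(B -> C) -> (A=5 B=0 C=7)
  5. pour(A -> B) -> (A=0 B=5 C=7)
Reached target in 5 moves.

Answer: 5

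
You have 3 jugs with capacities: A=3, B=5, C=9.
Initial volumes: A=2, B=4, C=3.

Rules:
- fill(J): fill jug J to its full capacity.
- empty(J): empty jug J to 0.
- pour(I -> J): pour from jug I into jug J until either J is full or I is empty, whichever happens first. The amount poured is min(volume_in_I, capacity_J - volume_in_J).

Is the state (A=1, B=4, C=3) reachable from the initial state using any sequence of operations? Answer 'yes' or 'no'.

Answer: no

Derivation:
BFS explored all 177 reachable states.
Reachable set includes: (0,0,0), (0,0,1), (0,0,2), (0,0,3), (0,0,4), (0,0,5), (0,0,6), (0,0,7), (0,0,8), (0,0,9), (0,1,0), (0,1,1) ...
Target (A=1, B=4, C=3) not in reachable set → no.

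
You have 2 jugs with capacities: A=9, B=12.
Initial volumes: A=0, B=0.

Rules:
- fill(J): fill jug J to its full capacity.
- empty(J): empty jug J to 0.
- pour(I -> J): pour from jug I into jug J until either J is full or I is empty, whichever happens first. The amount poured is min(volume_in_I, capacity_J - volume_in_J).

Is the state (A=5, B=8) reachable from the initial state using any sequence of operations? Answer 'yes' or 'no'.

BFS explored all 14 reachable states.
Reachable set includes: (0,0), (0,3), (0,6), (0,9), (0,12), (3,0), (3,12), (6,0), (6,12), (9,0), (9,3), (9,6) ...
Target (A=5, B=8) not in reachable set → no.

Answer: no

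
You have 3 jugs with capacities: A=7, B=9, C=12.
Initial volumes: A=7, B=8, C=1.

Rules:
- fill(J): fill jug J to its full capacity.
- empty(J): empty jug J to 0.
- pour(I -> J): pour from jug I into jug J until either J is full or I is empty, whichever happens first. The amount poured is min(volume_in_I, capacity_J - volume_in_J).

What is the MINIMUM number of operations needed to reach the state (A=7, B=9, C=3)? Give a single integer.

Answer: 3

Derivation:
BFS from (A=7, B=8, C=1). One shortest path:
  1. empty(B) -> (A=7 B=0 C=1)
  2. fill(C) -> (A=7 B=0 C=12)
  3. pour(C -> B) -> (A=7 B=9 C=3)
Reached target in 3 moves.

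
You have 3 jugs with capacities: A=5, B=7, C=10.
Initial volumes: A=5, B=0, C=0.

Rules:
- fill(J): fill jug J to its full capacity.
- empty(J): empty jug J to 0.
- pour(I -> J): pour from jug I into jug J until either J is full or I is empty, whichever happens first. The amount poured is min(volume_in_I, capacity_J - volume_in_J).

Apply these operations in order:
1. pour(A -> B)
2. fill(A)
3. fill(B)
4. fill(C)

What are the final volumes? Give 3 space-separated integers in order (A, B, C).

Answer: 5 7 10

Derivation:
Step 1: pour(A -> B) -> (A=0 B=5 C=0)
Step 2: fill(A) -> (A=5 B=5 C=0)
Step 3: fill(B) -> (A=5 B=7 C=0)
Step 4: fill(C) -> (A=5 B=7 C=10)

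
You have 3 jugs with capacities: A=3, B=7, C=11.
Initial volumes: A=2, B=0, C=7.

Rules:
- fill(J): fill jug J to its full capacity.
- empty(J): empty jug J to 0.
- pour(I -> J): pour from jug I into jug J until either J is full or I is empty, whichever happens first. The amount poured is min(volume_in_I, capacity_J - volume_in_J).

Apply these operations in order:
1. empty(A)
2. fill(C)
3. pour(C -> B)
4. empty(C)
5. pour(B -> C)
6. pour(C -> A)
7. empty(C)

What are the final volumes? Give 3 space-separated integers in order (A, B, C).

Answer: 3 0 0

Derivation:
Step 1: empty(A) -> (A=0 B=0 C=7)
Step 2: fill(C) -> (A=0 B=0 C=11)
Step 3: pour(C -> B) -> (A=0 B=7 C=4)
Step 4: empty(C) -> (A=0 B=7 C=0)
Step 5: pour(B -> C) -> (A=0 B=0 C=7)
Step 6: pour(C -> A) -> (A=3 B=0 C=4)
Step 7: empty(C) -> (A=3 B=0 C=0)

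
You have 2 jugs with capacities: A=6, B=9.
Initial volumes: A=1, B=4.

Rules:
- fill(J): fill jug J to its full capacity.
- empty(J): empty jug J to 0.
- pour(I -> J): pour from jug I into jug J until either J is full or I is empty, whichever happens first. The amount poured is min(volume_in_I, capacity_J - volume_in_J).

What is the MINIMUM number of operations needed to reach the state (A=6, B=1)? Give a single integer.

Answer: 3

Derivation:
BFS from (A=1, B=4). One shortest path:
  1. empty(B) -> (A=1 B=0)
  2. pour(A -> B) -> (A=0 B=1)
  3. fill(A) -> (A=6 B=1)
Reached target in 3 moves.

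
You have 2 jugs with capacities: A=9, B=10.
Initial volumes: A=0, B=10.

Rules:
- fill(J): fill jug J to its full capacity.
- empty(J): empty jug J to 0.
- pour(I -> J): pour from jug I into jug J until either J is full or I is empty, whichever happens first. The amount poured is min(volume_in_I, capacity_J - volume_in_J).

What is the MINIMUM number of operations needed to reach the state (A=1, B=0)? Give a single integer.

BFS from (A=0, B=10). One shortest path:
  1. pour(B -> A) -> (A=9 B=1)
  2. empty(A) -> (A=0 B=1)
  3. pour(B -> A) -> (A=1 B=0)
Reached target in 3 moves.

Answer: 3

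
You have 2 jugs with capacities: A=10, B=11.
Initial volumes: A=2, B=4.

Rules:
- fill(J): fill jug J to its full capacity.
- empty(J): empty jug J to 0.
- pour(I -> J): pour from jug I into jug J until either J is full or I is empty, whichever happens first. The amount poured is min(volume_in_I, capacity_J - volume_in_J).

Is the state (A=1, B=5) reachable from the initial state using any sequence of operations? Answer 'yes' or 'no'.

Answer: no

Derivation:
BFS explored all 43 reachable states.
Reachable set includes: (0,0), (0,1), (0,2), (0,3), (0,4), (0,5), (0,6), (0,7), (0,8), (0,9), (0,10), (0,11) ...
Target (A=1, B=5) not in reachable set → no.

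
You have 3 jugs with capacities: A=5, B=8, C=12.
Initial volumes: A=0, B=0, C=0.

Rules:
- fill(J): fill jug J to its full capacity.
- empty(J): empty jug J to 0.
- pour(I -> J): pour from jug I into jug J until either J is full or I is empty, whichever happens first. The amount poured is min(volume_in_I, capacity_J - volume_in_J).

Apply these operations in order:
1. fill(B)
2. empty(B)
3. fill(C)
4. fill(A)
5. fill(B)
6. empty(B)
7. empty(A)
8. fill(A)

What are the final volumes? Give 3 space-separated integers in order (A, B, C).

Answer: 5 0 12

Derivation:
Step 1: fill(B) -> (A=0 B=8 C=0)
Step 2: empty(B) -> (A=0 B=0 C=0)
Step 3: fill(C) -> (A=0 B=0 C=12)
Step 4: fill(A) -> (A=5 B=0 C=12)
Step 5: fill(B) -> (A=5 B=8 C=12)
Step 6: empty(B) -> (A=5 B=0 C=12)
Step 7: empty(A) -> (A=0 B=0 C=12)
Step 8: fill(A) -> (A=5 B=0 C=12)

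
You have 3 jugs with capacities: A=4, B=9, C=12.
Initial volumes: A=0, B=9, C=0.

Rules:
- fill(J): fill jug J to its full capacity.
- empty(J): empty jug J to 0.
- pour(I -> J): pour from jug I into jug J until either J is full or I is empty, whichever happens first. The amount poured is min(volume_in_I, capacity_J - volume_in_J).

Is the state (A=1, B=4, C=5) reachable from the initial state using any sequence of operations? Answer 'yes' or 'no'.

Answer: no

Derivation:
BFS explored all 386 reachable states.
Reachable set includes: (0,0,0), (0,0,1), (0,0,2), (0,0,3), (0,0,4), (0,0,5), (0,0,6), (0,0,7), (0,0,8), (0,0,9), (0,0,10), (0,0,11) ...
Target (A=1, B=4, C=5) not in reachable set → no.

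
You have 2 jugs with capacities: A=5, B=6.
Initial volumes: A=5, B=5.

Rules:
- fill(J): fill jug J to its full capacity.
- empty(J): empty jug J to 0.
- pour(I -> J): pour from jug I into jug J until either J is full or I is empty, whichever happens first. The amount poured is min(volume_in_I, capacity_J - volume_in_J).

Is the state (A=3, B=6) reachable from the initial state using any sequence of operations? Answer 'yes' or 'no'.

Answer: yes

Derivation:
BFS from (A=5, B=5):
  1. pour(A -> B) -> (A=4 B=6)
  2. empty(B) -> (A=4 B=0)
  3. pour(A -> B) -> (A=0 B=4)
  4. fill(A) -> (A=5 B=4)
  5. pour(A -> B) -> (A=3 B=6)
Target reached → yes.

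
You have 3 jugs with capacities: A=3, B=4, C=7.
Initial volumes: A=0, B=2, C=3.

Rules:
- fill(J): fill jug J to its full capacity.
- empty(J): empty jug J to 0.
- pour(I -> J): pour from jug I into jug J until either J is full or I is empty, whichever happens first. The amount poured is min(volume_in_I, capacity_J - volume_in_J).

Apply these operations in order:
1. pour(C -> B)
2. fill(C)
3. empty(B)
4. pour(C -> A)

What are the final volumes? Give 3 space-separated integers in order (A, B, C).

Answer: 3 0 4

Derivation:
Step 1: pour(C -> B) -> (A=0 B=4 C=1)
Step 2: fill(C) -> (A=0 B=4 C=7)
Step 3: empty(B) -> (A=0 B=0 C=7)
Step 4: pour(C -> A) -> (A=3 B=0 C=4)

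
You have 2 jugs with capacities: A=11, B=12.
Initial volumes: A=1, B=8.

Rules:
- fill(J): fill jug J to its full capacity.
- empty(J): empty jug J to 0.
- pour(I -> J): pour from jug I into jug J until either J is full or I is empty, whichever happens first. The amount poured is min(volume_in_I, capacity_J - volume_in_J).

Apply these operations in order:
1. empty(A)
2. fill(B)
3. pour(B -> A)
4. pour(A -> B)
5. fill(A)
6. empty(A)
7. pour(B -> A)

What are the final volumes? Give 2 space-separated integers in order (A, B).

Answer: 11 1

Derivation:
Step 1: empty(A) -> (A=0 B=8)
Step 2: fill(B) -> (A=0 B=12)
Step 3: pour(B -> A) -> (A=11 B=1)
Step 4: pour(A -> B) -> (A=0 B=12)
Step 5: fill(A) -> (A=11 B=12)
Step 6: empty(A) -> (A=0 B=12)
Step 7: pour(B -> A) -> (A=11 B=1)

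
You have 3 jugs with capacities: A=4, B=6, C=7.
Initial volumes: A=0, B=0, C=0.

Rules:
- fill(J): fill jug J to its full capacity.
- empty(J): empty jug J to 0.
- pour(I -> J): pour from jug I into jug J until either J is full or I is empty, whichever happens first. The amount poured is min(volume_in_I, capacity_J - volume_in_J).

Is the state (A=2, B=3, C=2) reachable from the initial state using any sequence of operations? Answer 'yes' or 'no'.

Answer: no

Derivation:
BFS explored all 190 reachable states.
Reachable set includes: (0,0,0), (0,0,1), (0,0,2), (0,0,3), (0,0,4), (0,0,5), (0,0,6), (0,0,7), (0,1,0), (0,1,1), (0,1,2), (0,1,3) ...
Target (A=2, B=3, C=2) not in reachable set → no.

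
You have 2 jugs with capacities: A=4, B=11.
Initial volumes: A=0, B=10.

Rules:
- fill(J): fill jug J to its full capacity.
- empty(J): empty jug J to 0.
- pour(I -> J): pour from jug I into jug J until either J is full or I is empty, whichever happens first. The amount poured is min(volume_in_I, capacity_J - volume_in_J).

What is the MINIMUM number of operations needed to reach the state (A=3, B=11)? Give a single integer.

Answer: 2

Derivation:
BFS from (A=0, B=10). One shortest path:
  1. fill(A) -> (A=4 B=10)
  2. pour(A -> B) -> (A=3 B=11)
Reached target in 2 moves.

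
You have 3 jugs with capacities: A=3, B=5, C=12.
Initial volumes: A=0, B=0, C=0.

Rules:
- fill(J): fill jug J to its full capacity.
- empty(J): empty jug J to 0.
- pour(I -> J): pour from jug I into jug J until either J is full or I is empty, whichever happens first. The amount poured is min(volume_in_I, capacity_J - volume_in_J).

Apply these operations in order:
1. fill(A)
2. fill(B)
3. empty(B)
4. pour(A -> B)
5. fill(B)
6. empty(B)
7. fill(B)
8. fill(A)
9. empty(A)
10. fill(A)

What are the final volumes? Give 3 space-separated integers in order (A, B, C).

Answer: 3 5 0

Derivation:
Step 1: fill(A) -> (A=3 B=0 C=0)
Step 2: fill(B) -> (A=3 B=5 C=0)
Step 3: empty(B) -> (A=3 B=0 C=0)
Step 4: pour(A -> B) -> (A=0 B=3 C=0)
Step 5: fill(B) -> (A=0 B=5 C=0)
Step 6: empty(B) -> (A=0 B=0 C=0)
Step 7: fill(B) -> (A=0 B=5 C=0)
Step 8: fill(A) -> (A=3 B=5 C=0)
Step 9: empty(A) -> (A=0 B=5 C=0)
Step 10: fill(A) -> (A=3 B=5 C=0)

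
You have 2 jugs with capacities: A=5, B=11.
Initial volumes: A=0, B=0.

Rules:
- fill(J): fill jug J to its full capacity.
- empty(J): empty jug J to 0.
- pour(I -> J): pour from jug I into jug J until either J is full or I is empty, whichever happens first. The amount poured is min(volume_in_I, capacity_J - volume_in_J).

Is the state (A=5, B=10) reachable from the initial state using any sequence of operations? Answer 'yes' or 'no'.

Answer: yes

Derivation:
BFS from (A=0, B=0):
  1. fill(A) -> (A=5 B=0)
  2. pour(A -> B) -> (A=0 B=5)
  3. fill(A) -> (A=5 B=5)
  4. pour(A -> B) -> (A=0 B=10)
  5. fill(A) -> (A=5 B=10)
Target reached → yes.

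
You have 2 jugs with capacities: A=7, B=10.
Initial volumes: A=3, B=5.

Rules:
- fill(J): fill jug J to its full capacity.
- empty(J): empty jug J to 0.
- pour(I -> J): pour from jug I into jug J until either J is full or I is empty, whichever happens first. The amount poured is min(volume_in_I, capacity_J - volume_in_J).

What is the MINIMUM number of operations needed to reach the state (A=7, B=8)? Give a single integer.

BFS from (A=3, B=5). One shortest path:
  1. pour(A -> B) -> (A=0 B=8)
  2. fill(A) -> (A=7 B=8)
Reached target in 2 moves.

Answer: 2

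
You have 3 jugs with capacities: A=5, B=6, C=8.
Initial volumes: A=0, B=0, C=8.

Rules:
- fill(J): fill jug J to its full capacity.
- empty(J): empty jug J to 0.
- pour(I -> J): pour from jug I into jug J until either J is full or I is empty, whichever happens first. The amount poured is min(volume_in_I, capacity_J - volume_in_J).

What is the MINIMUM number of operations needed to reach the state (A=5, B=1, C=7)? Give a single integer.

Answer: 4

Derivation:
BFS from (A=0, B=0, C=8). One shortest path:
  1. fill(A) -> (A=5 B=0 C=8)
  2. pour(A -> B) -> (A=0 B=5 C=8)
  3. pour(C -> B) -> (A=0 B=6 C=7)
  4. pour(B -> A) -> (A=5 B=1 C=7)
Reached target in 4 moves.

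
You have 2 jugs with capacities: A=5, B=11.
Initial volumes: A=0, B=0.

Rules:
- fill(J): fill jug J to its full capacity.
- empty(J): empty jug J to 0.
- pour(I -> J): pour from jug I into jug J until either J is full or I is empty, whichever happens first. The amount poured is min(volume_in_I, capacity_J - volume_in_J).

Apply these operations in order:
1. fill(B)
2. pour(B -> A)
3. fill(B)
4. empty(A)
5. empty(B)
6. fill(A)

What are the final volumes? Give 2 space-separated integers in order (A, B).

Answer: 5 0

Derivation:
Step 1: fill(B) -> (A=0 B=11)
Step 2: pour(B -> A) -> (A=5 B=6)
Step 3: fill(B) -> (A=5 B=11)
Step 4: empty(A) -> (A=0 B=11)
Step 5: empty(B) -> (A=0 B=0)
Step 6: fill(A) -> (A=5 B=0)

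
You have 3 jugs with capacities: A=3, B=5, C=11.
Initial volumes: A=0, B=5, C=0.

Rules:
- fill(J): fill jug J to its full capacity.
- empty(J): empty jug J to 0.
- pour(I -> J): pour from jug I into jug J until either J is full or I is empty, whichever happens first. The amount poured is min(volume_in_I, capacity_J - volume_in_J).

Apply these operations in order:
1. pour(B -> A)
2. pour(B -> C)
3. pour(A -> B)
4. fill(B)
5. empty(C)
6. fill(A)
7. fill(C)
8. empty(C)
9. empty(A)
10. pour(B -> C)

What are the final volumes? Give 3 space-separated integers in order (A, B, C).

Step 1: pour(B -> A) -> (A=3 B=2 C=0)
Step 2: pour(B -> C) -> (A=3 B=0 C=2)
Step 3: pour(A -> B) -> (A=0 B=3 C=2)
Step 4: fill(B) -> (A=0 B=5 C=2)
Step 5: empty(C) -> (A=0 B=5 C=0)
Step 6: fill(A) -> (A=3 B=5 C=0)
Step 7: fill(C) -> (A=3 B=5 C=11)
Step 8: empty(C) -> (A=3 B=5 C=0)
Step 9: empty(A) -> (A=0 B=5 C=0)
Step 10: pour(B -> C) -> (A=0 B=0 C=5)

Answer: 0 0 5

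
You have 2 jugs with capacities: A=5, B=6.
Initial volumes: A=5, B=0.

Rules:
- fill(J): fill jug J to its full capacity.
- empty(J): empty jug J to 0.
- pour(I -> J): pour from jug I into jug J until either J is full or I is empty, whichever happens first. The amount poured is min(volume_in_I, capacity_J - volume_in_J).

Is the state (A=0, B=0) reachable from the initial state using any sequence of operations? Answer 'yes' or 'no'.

BFS from (A=5, B=0):
  1. empty(A) -> (A=0 B=0)
Target reached → yes.

Answer: yes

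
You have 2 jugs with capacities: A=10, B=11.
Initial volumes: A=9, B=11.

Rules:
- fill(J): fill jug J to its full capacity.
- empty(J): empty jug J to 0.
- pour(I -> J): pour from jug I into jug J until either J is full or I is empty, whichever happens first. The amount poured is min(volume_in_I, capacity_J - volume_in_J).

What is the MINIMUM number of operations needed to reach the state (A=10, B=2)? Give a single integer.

BFS from (A=9, B=11). One shortest path:
  1. empty(A) -> (A=0 B=11)
  2. pour(B -> A) -> (A=10 B=1)
  3. empty(A) -> (A=0 B=1)
  4. pour(B -> A) -> (A=1 B=0)
  5. fill(B) -> (A=1 B=11)
  6. pour(B -> A) -> (A=10 B=2)
Reached target in 6 moves.

Answer: 6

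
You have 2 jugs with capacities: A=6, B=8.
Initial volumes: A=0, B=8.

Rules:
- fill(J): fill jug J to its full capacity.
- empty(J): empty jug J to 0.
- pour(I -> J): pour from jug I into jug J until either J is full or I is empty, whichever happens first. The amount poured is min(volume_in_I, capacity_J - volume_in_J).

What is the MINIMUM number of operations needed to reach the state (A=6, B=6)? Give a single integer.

BFS from (A=0, B=8). One shortest path:
  1. fill(A) -> (A=6 B=8)
  2. empty(B) -> (A=6 B=0)
  3. pour(A -> B) -> (A=0 B=6)
  4. fill(A) -> (A=6 B=6)
Reached target in 4 moves.

Answer: 4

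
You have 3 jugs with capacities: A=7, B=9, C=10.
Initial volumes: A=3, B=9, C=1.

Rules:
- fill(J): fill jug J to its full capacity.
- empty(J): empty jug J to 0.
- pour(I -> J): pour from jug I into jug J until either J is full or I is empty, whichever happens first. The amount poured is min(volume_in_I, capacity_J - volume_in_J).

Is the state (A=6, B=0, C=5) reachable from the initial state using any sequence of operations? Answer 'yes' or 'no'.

BFS from (A=3, B=9, C=1):
  1. empty(C) -> (A=3 B=9 C=0)
  2. pour(B -> C) -> (A=3 B=0 C=9)
  3. fill(B) -> (A=3 B=9 C=9)
  4. pour(B -> A) -> (A=7 B=5 C=9)
  5. pour(A -> C) -> (A=6 B=5 C=10)
  6. empty(C) -> (A=6 B=5 C=0)
  7. pour(B -> C) -> (A=6 B=0 C=5)
Target reached → yes.

Answer: yes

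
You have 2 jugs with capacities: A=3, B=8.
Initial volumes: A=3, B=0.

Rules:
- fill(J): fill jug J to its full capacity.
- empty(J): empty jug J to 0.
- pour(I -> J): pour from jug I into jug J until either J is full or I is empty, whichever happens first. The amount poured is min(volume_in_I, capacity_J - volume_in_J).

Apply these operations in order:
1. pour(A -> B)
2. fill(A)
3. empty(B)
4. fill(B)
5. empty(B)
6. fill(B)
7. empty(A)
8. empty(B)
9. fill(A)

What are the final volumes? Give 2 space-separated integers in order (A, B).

Answer: 3 0

Derivation:
Step 1: pour(A -> B) -> (A=0 B=3)
Step 2: fill(A) -> (A=3 B=3)
Step 3: empty(B) -> (A=3 B=0)
Step 4: fill(B) -> (A=3 B=8)
Step 5: empty(B) -> (A=3 B=0)
Step 6: fill(B) -> (A=3 B=8)
Step 7: empty(A) -> (A=0 B=8)
Step 8: empty(B) -> (A=0 B=0)
Step 9: fill(A) -> (A=3 B=0)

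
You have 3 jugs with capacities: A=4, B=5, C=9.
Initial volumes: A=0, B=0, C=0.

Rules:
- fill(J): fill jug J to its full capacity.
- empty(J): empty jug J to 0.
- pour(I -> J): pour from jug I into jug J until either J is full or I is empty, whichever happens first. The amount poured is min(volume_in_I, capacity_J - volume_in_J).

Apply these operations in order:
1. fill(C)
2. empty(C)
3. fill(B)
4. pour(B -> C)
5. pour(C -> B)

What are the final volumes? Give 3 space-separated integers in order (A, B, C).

Answer: 0 5 0

Derivation:
Step 1: fill(C) -> (A=0 B=0 C=9)
Step 2: empty(C) -> (A=0 B=0 C=0)
Step 3: fill(B) -> (A=0 B=5 C=0)
Step 4: pour(B -> C) -> (A=0 B=0 C=5)
Step 5: pour(C -> B) -> (A=0 B=5 C=0)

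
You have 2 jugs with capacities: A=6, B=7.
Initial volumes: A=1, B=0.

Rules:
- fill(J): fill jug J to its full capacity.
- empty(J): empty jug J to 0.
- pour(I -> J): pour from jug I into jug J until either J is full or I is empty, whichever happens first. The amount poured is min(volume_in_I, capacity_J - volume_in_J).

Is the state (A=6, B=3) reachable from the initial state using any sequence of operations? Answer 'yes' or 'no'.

Answer: yes

Derivation:
BFS from (A=1, B=0):
  1. fill(B) -> (A=1 B=7)
  2. pour(B -> A) -> (A=6 B=2)
  3. empty(A) -> (A=0 B=2)
  4. pour(B -> A) -> (A=2 B=0)
  5. fill(B) -> (A=2 B=7)
  6. pour(B -> A) -> (A=6 B=3)
Target reached → yes.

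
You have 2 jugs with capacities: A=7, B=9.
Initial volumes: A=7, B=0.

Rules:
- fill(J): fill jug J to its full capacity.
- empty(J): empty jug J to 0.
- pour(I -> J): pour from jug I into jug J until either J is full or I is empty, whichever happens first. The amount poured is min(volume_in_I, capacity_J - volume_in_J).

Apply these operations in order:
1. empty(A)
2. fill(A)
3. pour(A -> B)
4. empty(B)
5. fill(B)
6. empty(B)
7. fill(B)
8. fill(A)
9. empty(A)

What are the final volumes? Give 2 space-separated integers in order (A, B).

Answer: 0 9

Derivation:
Step 1: empty(A) -> (A=0 B=0)
Step 2: fill(A) -> (A=7 B=0)
Step 3: pour(A -> B) -> (A=0 B=7)
Step 4: empty(B) -> (A=0 B=0)
Step 5: fill(B) -> (A=0 B=9)
Step 6: empty(B) -> (A=0 B=0)
Step 7: fill(B) -> (A=0 B=9)
Step 8: fill(A) -> (A=7 B=9)
Step 9: empty(A) -> (A=0 B=9)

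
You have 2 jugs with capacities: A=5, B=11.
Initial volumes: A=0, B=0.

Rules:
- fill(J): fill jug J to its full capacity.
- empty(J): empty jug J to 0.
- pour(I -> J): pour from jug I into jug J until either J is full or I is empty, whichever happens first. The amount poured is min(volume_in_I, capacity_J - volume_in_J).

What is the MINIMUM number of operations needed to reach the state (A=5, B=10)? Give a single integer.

BFS from (A=0, B=0). One shortest path:
  1. fill(A) -> (A=5 B=0)
  2. pour(A -> B) -> (A=0 B=5)
  3. fill(A) -> (A=5 B=5)
  4. pour(A -> B) -> (A=0 B=10)
  5. fill(A) -> (A=5 B=10)
Reached target in 5 moves.

Answer: 5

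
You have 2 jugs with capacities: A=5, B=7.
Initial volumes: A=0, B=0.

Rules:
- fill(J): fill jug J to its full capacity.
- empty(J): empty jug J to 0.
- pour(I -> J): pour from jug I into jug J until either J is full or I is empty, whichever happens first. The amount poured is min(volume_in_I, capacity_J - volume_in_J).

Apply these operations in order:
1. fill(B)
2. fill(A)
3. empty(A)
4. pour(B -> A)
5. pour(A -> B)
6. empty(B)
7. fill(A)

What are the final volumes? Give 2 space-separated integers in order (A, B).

Answer: 5 0

Derivation:
Step 1: fill(B) -> (A=0 B=7)
Step 2: fill(A) -> (A=5 B=7)
Step 3: empty(A) -> (A=0 B=7)
Step 4: pour(B -> A) -> (A=5 B=2)
Step 5: pour(A -> B) -> (A=0 B=7)
Step 6: empty(B) -> (A=0 B=0)
Step 7: fill(A) -> (A=5 B=0)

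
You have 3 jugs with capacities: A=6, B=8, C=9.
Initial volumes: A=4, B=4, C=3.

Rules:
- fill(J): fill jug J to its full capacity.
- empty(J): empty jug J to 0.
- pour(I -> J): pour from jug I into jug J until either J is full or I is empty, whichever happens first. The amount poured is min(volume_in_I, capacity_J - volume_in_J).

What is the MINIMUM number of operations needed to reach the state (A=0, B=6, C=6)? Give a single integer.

Answer: 4

Derivation:
BFS from (A=4, B=4, C=3). One shortest path:
  1. fill(B) -> (A=4 B=8 C=3)
  2. empty(C) -> (A=4 B=8 C=0)
  3. pour(B -> A) -> (A=6 B=6 C=0)
  4. pour(A -> C) -> (A=0 B=6 C=6)
Reached target in 4 moves.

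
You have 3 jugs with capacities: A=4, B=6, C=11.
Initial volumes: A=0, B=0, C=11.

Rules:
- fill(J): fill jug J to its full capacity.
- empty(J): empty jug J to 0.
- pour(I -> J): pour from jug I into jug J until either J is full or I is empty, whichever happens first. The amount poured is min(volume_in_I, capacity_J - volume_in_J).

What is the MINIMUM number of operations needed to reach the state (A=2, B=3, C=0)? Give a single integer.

Answer: 6

Derivation:
BFS from (A=0, B=0, C=11). One shortest path:
  1. pour(C -> A) -> (A=4 B=0 C=7)
  2. pour(A -> B) -> (A=0 B=4 C=7)
  3. pour(C -> A) -> (A=4 B=4 C=3)
  4. pour(A -> B) -> (A=2 B=6 C=3)
  5. empty(B) -> (A=2 B=0 C=3)
  6. pour(C -> B) -> (A=2 B=3 C=0)
Reached target in 6 moves.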